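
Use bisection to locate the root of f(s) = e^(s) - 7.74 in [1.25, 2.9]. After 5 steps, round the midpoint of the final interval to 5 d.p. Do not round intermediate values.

2.04922

f(1.250000) = -4.249657, f(2.900000) = 10.434145 (opposite signs)
step 1: m = 2.075000, f(m) = 0.224546 > 0 → root in [1.250000, 2.075000]
step 2: m = 1.662500, f(m) = -2.467524 < 0 → root in [1.662500, 2.075000]
step 3: m = 1.868750, f(m) = -1.259809 < 0 → root in [1.868750, 2.075000]
step 4: m = 1.971875, f(m) = -0.555866 < 0 → root in [1.971875, 2.075000]
step 5: m = 2.023438, f(m) = -0.175717 < 0 → root in [2.023438, 2.075000]
Midpoint of [2.023438, 2.075000] = 2.049219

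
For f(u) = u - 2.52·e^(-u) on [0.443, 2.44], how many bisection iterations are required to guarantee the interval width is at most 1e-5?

18

Initial width b − a = 2.44 − 0.443 = 1.997000.
After n steps the width is (b−a)/2^n; need (b−a)/2^n ≤ 1e-5.
So n ≥ log₂(1.997000/1e-5) = log₂(199700.0000) ≈ 17.6075.
Hence n = 18.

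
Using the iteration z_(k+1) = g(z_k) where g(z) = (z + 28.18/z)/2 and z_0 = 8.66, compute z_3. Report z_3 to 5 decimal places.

z_1 = g(8.660000) = 5.957021
z_2 = g(5.957021) = 5.343787
z_3 = g(5.343787) = 5.308600

5.30860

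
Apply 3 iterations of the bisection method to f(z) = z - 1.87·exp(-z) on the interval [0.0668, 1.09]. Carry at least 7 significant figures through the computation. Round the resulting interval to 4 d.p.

[0.7063, 0.8342]

f(0.066800) = -1.682365, f(1.090000) = 0.461275 (opposite signs)
step 1: m = 0.578400, f(m) = -0.470287 < 0 → root in [0.578400, 1.090000]
step 2: m = 0.834200, f(m) = 0.022205 > 0 → root in [0.578400, 0.834200]
step 3: m = 0.706300, f(m) = -0.216483 < 0 → root in [0.706300, 0.834200]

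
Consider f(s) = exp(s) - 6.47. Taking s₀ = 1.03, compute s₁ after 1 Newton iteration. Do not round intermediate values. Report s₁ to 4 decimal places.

2.3398

Newton update: s ← s − f(s)/f'(s).
f'(s) = exp(s)
s_0 = 1.030000: f = -3.668934, f' = 2.801066 → s_1 = 1.030000 - (-3.668934)/(2.801066) = 2.339835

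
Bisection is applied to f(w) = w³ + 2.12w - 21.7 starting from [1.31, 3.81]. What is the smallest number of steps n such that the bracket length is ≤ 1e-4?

15

Initial width b − a = 3.81 − 1.31 = 2.500000.
After n steps the width is (b−a)/2^n; need (b−a)/2^n ≤ 1e-4.
So n ≥ log₂(2.500000/1e-4) = log₂(25000.0000) ≈ 14.6096.
Hence n = 15.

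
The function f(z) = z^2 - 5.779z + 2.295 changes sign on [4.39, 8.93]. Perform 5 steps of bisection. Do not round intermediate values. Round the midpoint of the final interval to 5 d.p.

f(4.390000) = -3.802710, f(8.930000) = 30.433430 (opposite signs)
step 1: m = 6.660000, f(m) = 8.162460 > 0 → root in [4.390000, 6.660000]
step 2: m = 5.525000, f(m) = 0.891650 > 0 → root in [4.390000, 5.525000]
step 3: m = 4.957500, f(m) = -1.777586 < 0 → root in [4.957500, 5.525000]
step 4: m = 5.241250, f(m) = -0.523482 < 0 → root in [5.241250, 5.525000]
step 5: m = 5.383125, f(m) = 0.163955 > 0 → root in [5.241250, 5.383125]
Midpoint of [5.241250, 5.383125] = 5.312188

5.31219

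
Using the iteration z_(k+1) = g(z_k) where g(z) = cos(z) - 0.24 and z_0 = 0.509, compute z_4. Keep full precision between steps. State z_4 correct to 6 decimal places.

0.583077

z_1 = g(0.509000) = 0.633232
z_2 = g(0.633232) = 0.566119
z_3 = g(0.566119) = 0.603989
z_4 = g(0.603989) = 0.583077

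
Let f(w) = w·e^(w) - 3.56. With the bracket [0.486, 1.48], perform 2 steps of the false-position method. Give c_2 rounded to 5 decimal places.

1.09903

f(0.486000) = -2.769861, f(1.480000) = 2.941560
step 1: c = 0.968059, f(c) = -1.011266 < 0 → new bracket [0.968059, 1.480000]
step 2: c = 1.099031, f(c) = -0.261528 < 0 → new bracket [1.099031, 1.480000]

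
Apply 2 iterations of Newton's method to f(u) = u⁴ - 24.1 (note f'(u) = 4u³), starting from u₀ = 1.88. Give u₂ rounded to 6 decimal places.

u_0 = 1.880000: f = -11.608017, f' = 26.578688 → u_1 = 1.880000 - (-11.608017)/(26.578688) = 2.316742
u_1 = 2.316742: f = 4.707816, f' = 49.738506 → u_2 = 2.316742 - (4.707816)/(49.738506) = 2.222090

2.222090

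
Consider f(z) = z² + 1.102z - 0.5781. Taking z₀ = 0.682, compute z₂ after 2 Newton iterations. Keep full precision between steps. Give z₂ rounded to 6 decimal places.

f'(z) = 2z + 1.102
z_0 = 0.682000: f = 0.638588, f' = 2.466000 → z_1 = 0.682000 - (0.638588)/(2.466000) = 0.423043
z_1 = 0.423043: f = 0.067059, f' = 1.948086 → z_2 = 0.423043 - (0.067059)/(1.948086) = 0.388620

0.388620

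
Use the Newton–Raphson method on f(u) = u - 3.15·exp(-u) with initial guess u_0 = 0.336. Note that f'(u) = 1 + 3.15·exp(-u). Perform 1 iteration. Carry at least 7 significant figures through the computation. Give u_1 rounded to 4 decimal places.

u_0 = 0.336000: f = -1.915063, f' = 3.251063 → u_1 = 0.336000 - (-1.915063)/(3.251063) = 0.925057

0.9251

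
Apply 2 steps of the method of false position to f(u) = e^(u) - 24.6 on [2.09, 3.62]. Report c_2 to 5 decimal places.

3.15269

f(2.090000) = -16.515085, f(3.620000) = 12.737568
step 1: c = 2.953788, f(c) = -5.421543 < 0 → new bracket [2.953788, 3.620000]
step 2: c = 3.152690, f(c) = -1.201066 < 0 → new bracket [3.152690, 3.620000]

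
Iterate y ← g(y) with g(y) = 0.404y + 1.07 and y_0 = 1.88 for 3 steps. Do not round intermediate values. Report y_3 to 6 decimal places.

y_1 = g(1.880000) = 1.829520
y_2 = g(1.829520) = 1.809126
y_3 = g(1.809126) = 1.800887

1.800887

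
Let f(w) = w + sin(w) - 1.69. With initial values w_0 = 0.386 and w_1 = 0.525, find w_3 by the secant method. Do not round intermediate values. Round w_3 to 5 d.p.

Secant update: w_(k+1) = w_k − f(w_k)·(w_k − w_(k-1))/(f(w_k) − f(w_(k-1))).
f(w_0) = -0.927514, f(w_1) = -0.663787
w_2 = 0.525000 - (-0.663787)·(0.525000 - 0.386000)/(-0.663787 - (-0.927514)) = 0.874855; f(w_2) = -0.047694
w_3 = 0.874855 - (-0.047694)·(0.874855 - 0.525000)/(-0.047694 - (-0.663787)) = 0.901939; f(w_3) = -0.003531

0.90194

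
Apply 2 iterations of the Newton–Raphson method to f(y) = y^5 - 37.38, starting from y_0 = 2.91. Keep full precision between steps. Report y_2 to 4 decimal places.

f'(y) = 5y^4
y_0 = 2.910000: f = 171.292368, f' = 358.543588 → y_1 = 2.910000 - (171.292368)/(358.543588) = 2.432255
y_1 = 2.432255: f = 47.742745, f' = 174.987288 → y_2 = 2.432255 - (47.742745)/(174.987288) = 2.159420

2.1594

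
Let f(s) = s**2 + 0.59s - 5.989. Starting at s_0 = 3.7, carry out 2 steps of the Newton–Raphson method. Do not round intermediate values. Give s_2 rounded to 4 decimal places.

f'(s) = 2s + 0.59
s_0 = 3.700000: f = 9.884000, f' = 7.990000 → s_1 = 3.700000 - (9.884000)/(7.990000) = 2.462954
s_1 = 2.462954: f = 1.530284, f' = 5.515907 → s_2 = 2.462954 - (1.530284)/(5.515907) = 2.185523

2.1855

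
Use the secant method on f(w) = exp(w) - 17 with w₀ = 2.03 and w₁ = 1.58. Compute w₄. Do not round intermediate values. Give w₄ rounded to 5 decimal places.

2.67748

f(w_0) = -9.385914, f(w_1) = -12.145044
w_2 = 1.580000 - (-12.145044)·(1.580000 - 2.030000)/(-12.145044 - (-9.385914)) = 3.560794; f(w_2) = 18.191136
w_3 = 3.560794 - (18.191136)·(3.560794 - 1.580000)/(18.191136 - (-12.145044)) = 2.373008; f(w_3) = -6.270382
w_4 = 2.373008 - (-6.270382)·(2.373008 - 3.560794)/(-6.270382 - (18.191136)) = 2.677481; f(w_4) = -2.451600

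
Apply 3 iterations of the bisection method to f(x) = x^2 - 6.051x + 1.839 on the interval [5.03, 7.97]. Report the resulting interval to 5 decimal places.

[5.39750, 5.76500]

f(5.030000) = -3.296630, f(7.970000) = 17.133430 (opposite signs)
step 1: m = 6.500000, f(m) = 4.757500 > 0 → root in [5.030000, 6.500000]
step 2: m = 5.765000, f(m) = 0.190210 > 0 → root in [5.030000, 5.765000]
step 3: m = 5.397500, f(m) = -1.688266 < 0 → root in [5.397500, 5.765000]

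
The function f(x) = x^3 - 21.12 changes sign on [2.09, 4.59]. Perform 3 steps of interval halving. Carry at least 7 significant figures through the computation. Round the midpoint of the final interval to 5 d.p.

f(2.090000) = -11.990671, f(4.590000) = 75.582579 (opposite signs)
step 1: m = 3.340000, f(m) = 16.139704 > 0 → root in [2.090000, 3.340000]
step 2: m = 2.715000, f(m) = -1.107124 < 0 → root in [2.715000, 3.340000]
step 3: m = 3.027500, f(m) = 6.629327 > 0 → root in [2.715000, 3.027500]
Midpoint of [2.715000, 3.027500] = 2.871250

2.87125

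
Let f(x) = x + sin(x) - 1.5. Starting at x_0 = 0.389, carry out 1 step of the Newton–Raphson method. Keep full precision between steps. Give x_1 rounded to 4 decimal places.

f'(x) = 1 + cos(x)
x_0 = 0.389000: f = -0.731737, f' = 1.925289 → x_1 = 0.389000 - (-0.731737)/(1.925289) = 0.769066

0.7691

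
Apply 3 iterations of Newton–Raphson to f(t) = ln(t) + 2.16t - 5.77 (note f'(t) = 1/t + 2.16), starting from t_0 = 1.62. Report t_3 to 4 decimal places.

t_0 = 1.620000: f = -1.788374, f' = 2.777284 → t_1 = 1.620000 - (-1.788374)/(2.777284) = 2.263929
t_1 = 2.263929: f = -0.062811, f' = 2.601710 → t_2 = 2.263929 - (-0.062811)/(2.601710) = 2.288071
t_2 = 2.288071: f = -0.000056, f' = 2.597049 → t_3 = 2.288071 - (-0.000056)/(2.597049) = 2.288093

2.2881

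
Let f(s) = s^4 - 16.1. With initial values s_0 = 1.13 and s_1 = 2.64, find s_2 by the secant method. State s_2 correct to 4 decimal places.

1.5954

f(s_0) = -14.469526, f(s_1) = 32.475324
s_2 = 2.640000 - (32.475324)·(2.640000 - 1.130000)/(32.475324 - (-14.469526)) = 1.595418; f(s_2) = -9.621147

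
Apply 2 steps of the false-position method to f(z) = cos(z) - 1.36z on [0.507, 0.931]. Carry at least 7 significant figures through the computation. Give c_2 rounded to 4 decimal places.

0.6045

False-position update: c = (a·f(b) − b·f(a))/(f(b) − f(a)); replace the endpoint whose sign matches f(c).
f(0.507000) = 0.184685, f(0.931000) = -0.669128
step 1: c = 0.598714, f(c) = 0.011810 > 0 → new bracket [0.598714, 0.931000]
step 2: c = 0.604477, f(c) = 0.000711 > 0 → new bracket [0.604477, 0.931000]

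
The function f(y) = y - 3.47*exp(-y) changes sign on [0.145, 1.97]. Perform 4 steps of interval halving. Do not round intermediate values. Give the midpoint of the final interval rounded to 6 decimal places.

f(0.145000) = -2.856627, f(1.970000) = 1.486085 (opposite signs)
step 1: m = 1.057500, f(m) = -0.147711 < 0 → root in [1.057500, 1.970000]
step 2: m = 1.513750, f(m) = 0.750062 > 0 → root in [1.057500, 1.513750]
step 3: m = 1.285625, f(m) = 0.326247 > 0 → root in [1.057500, 1.285625]
step 4: m = 1.171562, f(m) = 0.096271 > 0 → root in [1.057500, 1.171562]
Midpoint of [1.057500, 1.171562] = 1.114531

1.114531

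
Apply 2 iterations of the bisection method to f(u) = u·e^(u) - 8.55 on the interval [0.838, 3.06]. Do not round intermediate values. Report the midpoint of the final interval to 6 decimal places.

f(0.838000) = -6.612763, f(3.060000) = 56.712325 (opposite signs)
step 1: m = 1.949000, f(m) = 5.135220 > 0 → root in [0.838000, 1.949000]
step 2: m = 1.393500, f(m) = -2.935691 < 0 → root in [1.393500, 1.949000]
Midpoint of [1.393500, 1.949000] = 1.671250

1.671250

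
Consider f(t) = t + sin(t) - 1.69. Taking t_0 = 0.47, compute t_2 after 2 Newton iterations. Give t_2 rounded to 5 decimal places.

0.90393

f'(t) = 1 + cos(t)
t_0 = 0.470000: f = -0.767114, f' = 1.891568 → t_1 = 0.470000 - (-0.767114)/(1.891568) = 0.875544
t_1 = 0.875544: f = -0.046564, f' = 1.640579 → t_2 = 0.875544 - (-0.046564)/(1.640579) = 0.903927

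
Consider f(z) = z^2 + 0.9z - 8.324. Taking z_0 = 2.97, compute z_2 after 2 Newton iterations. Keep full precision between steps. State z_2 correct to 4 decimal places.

2.4702

Newton update: z ← z − f(z)/f'(z).
f'(z) = 2z + 0.9
z_0 = 2.970000: f = 3.169900, f' = 6.840000 → z_1 = 2.970000 - (3.169900)/(6.840000) = 2.506564
z_1 = 2.506564: f = 0.214773, f' = 5.913129 → z_2 = 2.506564 - (0.214773)/(5.913129) = 2.470243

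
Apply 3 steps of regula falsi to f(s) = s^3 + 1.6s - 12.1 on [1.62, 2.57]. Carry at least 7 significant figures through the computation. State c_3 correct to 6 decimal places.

f(1.620000) = -5.256472, f(2.570000) = 8.986593
step 1: c = 1.970602, f(c) = -1.294652 < 0 → new bracket [1.970602, 2.570000]
step 2: c = 2.046080, f(c) = -0.260468 < 0 → new bracket [2.046080, 2.570000]
step 3: c = 2.060838, f(c) = -0.050170 < 0 → new bracket [2.060838, 2.570000]

2.060838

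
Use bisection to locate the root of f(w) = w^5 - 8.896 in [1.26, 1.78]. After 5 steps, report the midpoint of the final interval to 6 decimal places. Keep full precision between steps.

f(1.260000) = -5.720203, f(1.780000) = 8.972990 (opposite signs)
step 1: m = 1.520000, f(m) = -0.782319 < 0 → root in [1.520000, 1.780000]
step 2: m = 1.650000, f(m) = 3.333810 > 0 → root in [1.520000, 1.650000]
step 3: m = 1.585000, f(m) = 1.107370 > 0 → root in [1.520000, 1.585000]
step 4: m = 1.552500, f(m) = 0.122993 > 0 → root in [1.520000, 1.552500]
step 5: m = 1.536250, f(m) = -0.339237 < 0 → root in [1.536250, 1.552500]
Midpoint of [1.536250, 1.552500] = 1.544375

1.544375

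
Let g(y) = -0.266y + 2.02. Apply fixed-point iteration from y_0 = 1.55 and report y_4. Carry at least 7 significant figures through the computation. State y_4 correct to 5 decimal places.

1.59535

y_1 = g(1.550000) = 1.607700
y_2 = g(1.607700) = 1.592352
y_3 = g(1.592352) = 1.596434
y_4 = g(1.596434) = 1.595348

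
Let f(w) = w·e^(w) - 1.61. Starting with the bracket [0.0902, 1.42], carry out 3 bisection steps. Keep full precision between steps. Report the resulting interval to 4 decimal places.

[0.7551, 0.9213]

f(0.090200) = -1.511286, f(1.420000) = 4.264711 (opposite signs)
step 1: m = 0.755100, f(m) = -0.003280 < 0 → root in [0.755100, 1.420000]
step 2: m = 1.087550, f(m) = 1.616757 > 0 → root in [0.755100, 1.087550]
step 3: m = 0.921325, f(m) = 0.704937 > 0 → root in [0.755100, 0.921325]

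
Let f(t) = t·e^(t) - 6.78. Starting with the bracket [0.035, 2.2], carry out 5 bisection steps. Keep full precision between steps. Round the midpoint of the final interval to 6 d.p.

f(0.035000) = -6.743753, f(2.200000) = 13.075030 (opposite signs)
step 1: m = 1.117500, f(m) = -3.363577 < 0 → root in [1.117500, 2.200000]
step 2: m = 1.658750, f(m) = 1.932984 > 0 → root in [1.117500, 1.658750]
step 3: m = 1.388125, f(m) = -1.217326 < 0 → root in [1.388125, 1.658750]
step 4: m = 1.523438, f(m) = 0.209484 > 0 → root in [1.388125, 1.523438]
step 5: m = 1.455781, f(m) = -0.537855 < 0 → root in [1.455781, 1.523438]
Midpoint of [1.455781, 1.523438] = 1.489609

1.489609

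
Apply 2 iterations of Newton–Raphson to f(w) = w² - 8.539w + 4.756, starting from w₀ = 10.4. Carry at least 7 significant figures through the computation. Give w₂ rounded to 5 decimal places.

f'(w) = 2w - 8.539
w_0 = 10.400000: f = 24.110400, f' = 12.261000 → w_1 = 10.400000 - (24.110400)/(12.261000) = 8.433570
w_1 = 8.433570: f = 3.866848, f' = 8.328140 → w_2 = 8.433570 - (3.866848)/(8.328140) = 7.969259

7.96926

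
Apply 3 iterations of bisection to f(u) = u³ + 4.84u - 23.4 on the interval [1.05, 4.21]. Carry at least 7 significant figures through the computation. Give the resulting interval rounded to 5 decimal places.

[2.23500, 2.63000]

f(1.050000) = -17.160375, f(4.210000) = 71.594861 (opposite signs)
step 1: m = 2.630000, f(m) = 7.520647 > 0 → root in [1.050000, 2.630000]
step 2: m = 1.840000, f(m) = -8.264896 < 0 → root in [1.840000, 2.630000]
step 3: m = 2.235000, f(m) = -1.418272 < 0 → root in [2.235000, 2.630000]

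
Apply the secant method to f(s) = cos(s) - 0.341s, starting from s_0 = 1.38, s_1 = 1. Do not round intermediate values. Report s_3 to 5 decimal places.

f(s_0) = -0.280939, f(s_1) = 0.199302
s_2 = 1.000000 - (0.199302)·(1.000000 - 1.380000)/(0.199302 - (-0.280939)) = 1.157702; f(s_2) = 0.006669
s_3 = 1.157702 - (0.006669)·(1.157702 - 1.000000)/(0.006669 - (0.199302)) = 1.163162; f(s_3) = -0.000199

1.16316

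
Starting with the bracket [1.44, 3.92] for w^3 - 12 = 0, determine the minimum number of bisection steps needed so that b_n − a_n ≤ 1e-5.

Initial width b − a = 3.92 − 1.44 = 2.480000.
After n steps the width is (b−a)/2^n; need (b−a)/2^n ≤ 1e-5.
So n ≥ log₂(2.480000/1e-5) = log₂(248000.0000) ≈ 17.9200.
Hence n = 18.

18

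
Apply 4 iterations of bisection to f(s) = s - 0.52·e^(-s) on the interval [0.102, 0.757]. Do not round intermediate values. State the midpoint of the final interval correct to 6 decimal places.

0.368094

f(0.102000) = -0.367575, f(0.757000) = 0.513083 (opposite signs)
step 1: m = 0.429500, f(m) = 0.091066 > 0 → root in [0.102000, 0.429500]
step 2: m = 0.265750, f(m) = -0.132898 < 0 → root in [0.265750, 0.429500]
step 3: m = 0.347625, f(m) = -0.019684 < 0 → root in [0.347625, 0.429500]
step 4: m = 0.388562, f(m) = 0.035986 > 0 → root in [0.347625, 0.388562]
Midpoint of [0.347625, 0.388562] = 0.368094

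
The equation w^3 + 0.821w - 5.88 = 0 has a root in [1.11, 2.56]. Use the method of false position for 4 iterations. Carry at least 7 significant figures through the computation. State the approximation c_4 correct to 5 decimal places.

1.64099

f(1.110000) = -3.601059, f(2.560000) = 12.998976
step 1: c = 1.424550, f(c) = -1.819547 < 0 → new bracket [1.424550, 2.560000]
step 2: c = 1.563970, f(c) = -0.770506 < 0 → new bracket [1.563970, 2.560000]
step 3: c = 1.619705, f(c) = -0.301012 < 0 → new bracket [1.619705, 2.560000]
step 4: c = 1.640987, f(c) = -0.113840 < 0 → new bracket [1.640987, 2.560000]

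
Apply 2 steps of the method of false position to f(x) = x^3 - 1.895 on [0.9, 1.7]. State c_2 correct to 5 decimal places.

1.20198

False-position update: c = (a·f(b) − b·f(a))/(f(b) − f(a)); replace the endpoint whose sign matches f(c).
f(0.900000) = -1.166000, f(1.700000) = 3.018000
step 1: c = 1.122945, f(c) = -0.478962 < 0 → new bracket [1.122945, 1.700000]
step 2: c = 1.201981, f(c) = -0.158428 < 0 → new bracket [1.201981, 1.700000]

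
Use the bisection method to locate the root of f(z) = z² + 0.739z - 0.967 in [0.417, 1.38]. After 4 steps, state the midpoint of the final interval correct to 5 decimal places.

f(0.417000) = -0.484948, f(1.380000) = 1.957220 (opposite signs)
step 1: m = 0.898500, f(m) = 0.504294 > 0 → root in [0.417000, 0.898500]
step 2: m = 0.657750, f(m) = -0.048288 < 0 → root in [0.657750, 0.898500]
step 3: m = 0.778125, f(m) = 0.213513 > 0 → root in [0.657750, 0.778125]
step 4: m = 0.717937, f(m) = 0.078990 > 0 → root in [0.657750, 0.717937]
Midpoint of [0.657750, 0.717937] = 0.687844

0.68784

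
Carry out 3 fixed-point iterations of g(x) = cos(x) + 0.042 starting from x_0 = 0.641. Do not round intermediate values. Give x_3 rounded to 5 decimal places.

x_1 = g(0.641000) = 0.843498
x_2 = g(0.843498) = 0.706854
x_3 = g(0.706854) = 0.802409

0.80241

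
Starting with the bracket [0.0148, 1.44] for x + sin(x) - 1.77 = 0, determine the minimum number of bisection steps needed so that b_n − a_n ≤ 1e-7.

Initial width b − a = 1.44 − 0.0148 = 1.425200.
After n steps the width is (b−a)/2^n; need (b−a)/2^n ≤ 1e-7.
So n ≥ log₂(1.425200/1e-7) = log₂(14252000.0000) ≈ 23.7647.
Hence n = 24.

24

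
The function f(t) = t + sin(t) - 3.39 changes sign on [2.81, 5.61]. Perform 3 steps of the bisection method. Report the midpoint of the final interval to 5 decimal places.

4.38500

f(2.810000) = -0.254451, f(5.610000) = 1.596520 (opposite signs)
step 1: m = 4.210000, f(m) = -0.056435 < 0 → root in [4.210000, 5.610000]
step 2: m = 4.910000, f(m) = 0.539462 > 0 → root in [4.210000, 4.910000]
step 3: m = 4.560000, f(m) = 0.181589 > 0 → root in [4.210000, 4.560000]
Midpoint of [4.210000, 4.560000] = 4.385000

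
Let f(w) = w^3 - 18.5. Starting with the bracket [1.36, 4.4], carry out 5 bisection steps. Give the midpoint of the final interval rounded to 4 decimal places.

f(1.360000) = -15.984544, f(4.400000) = 66.684000 (opposite signs)
step 1: m = 2.880000, f(m) = 5.387872 > 0 → root in [1.360000, 2.880000]
step 2: m = 2.120000, f(m) = -8.971872 < 0 → root in [2.120000, 2.880000]
step 3: m = 2.500000, f(m) = -2.875000 < 0 → root in [2.500000, 2.880000]
step 4: m = 2.690000, f(m) = 0.965109 > 0 → root in [2.500000, 2.690000]
step 5: m = 2.595000, f(m) = -1.025205 < 0 → root in [2.595000, 2.690000]
Midpoint of [2.595000, 2.690000] = 2.642500

2.6425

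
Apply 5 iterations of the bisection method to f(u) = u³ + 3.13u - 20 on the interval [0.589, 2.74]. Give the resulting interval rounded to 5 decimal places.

f(0.589000) = -17.952094, f(2.740000) = 9.147024 (opposite signs)
step 1: m = 1.664500, f(m) = -10.178517 < 0 → root in [1.664500, 2.740000]
step 2: m = 2.202250, f(m) = -2.426254 < 0 → root in [2.202250, 2.740000]
step 3: m = 2.471125, f(m) = 2.824444 > 0 → root in [2.202250, 2.471125]
step 4: m = 2.336688, f(m) = 0.072399 > 0 → root in [2.202250, 2.336688]
step 5: m = 2.269469, f(m) = -1.207690 < 0 → root in [2.269469, 2.336688]

[2.26947, 2.33669]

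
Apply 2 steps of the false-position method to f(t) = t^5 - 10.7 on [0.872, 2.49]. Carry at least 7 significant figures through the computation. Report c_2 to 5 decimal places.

1.18981

f(0.872000) = -10.195824, f(2.490000) = 85.018688
step 1: c = 1.045260, f(c) = -9.452268 < 0 → new bracket [1.045260, 2.490000]
step 2: c = 1.189813, f(c) = -8.315522 < 0 → new bracket [1.189813, 2.490000]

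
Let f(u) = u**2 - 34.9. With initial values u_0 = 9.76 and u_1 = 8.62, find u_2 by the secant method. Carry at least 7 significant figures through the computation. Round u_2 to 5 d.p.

6.47613

Secant update: u_(k+1) = u_k − f(u_k)·(u_k − u_(k-1))/(f(u_k) − f(u_(k-1))).
f(u_0) = 60.357600, f(u_1) = 39.404400
u_2 = 8.620000 - (39.404400)·(8.620000 - 9.760000)/(39.404400 - (60.357600)) = 6.476126; f(u_2) = 7.040211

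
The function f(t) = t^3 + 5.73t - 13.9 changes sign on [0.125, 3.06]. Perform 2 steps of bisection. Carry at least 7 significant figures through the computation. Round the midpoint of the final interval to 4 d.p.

1.9594

f(0.125000) = -13.181797, f(3.060000) = 32.286416 (opposite signs)
step 1: m = 1.592500, f(m) = -0.736305 < 0 → root in [1.592500, 3.060000]
step 2: m = 2.326250, f(m) = 12.017773 > 0 → root in [1.592500, 2.326250]
Midpoint of [1.592500, 2.326250] = 1.959375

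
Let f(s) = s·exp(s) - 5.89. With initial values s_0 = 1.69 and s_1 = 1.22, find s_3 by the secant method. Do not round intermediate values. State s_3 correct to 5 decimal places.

f(s_0) = 3.268922, f(s_1) = -1.757631
s_2 = 1.220000 - (-1.757631)·(1.220000 - 1.690000)/(-1.757631 - (3.268922)) = 1.384345; f(s_2) = -0.363408
s_3 = 1.384345 - (-0.363408)·(1.384345 - 1.220000)/(-0.363408 - (-1.757631)) = 1.427181; f(s_3) = 0.056976

1.42718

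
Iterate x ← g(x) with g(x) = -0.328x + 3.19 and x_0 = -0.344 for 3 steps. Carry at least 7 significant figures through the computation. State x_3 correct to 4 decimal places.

2.4990

x_1 = g(-0.344000) = 3.302832
x_2 = g(3.302832) = 2.106671
x_3 = g(2.106671) = 2.499012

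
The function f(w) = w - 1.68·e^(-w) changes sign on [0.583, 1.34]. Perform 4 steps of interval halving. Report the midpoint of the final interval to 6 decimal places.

f(0.583000) = -0.354812, f(1.340000) = 0.900099 (opposite signs)
step 1: m = 0.961500, f(m) = 0.319204 > 0 → root in [0.583000, 0.961500]
step 2: m = 0.772250, f(m) = -0.003864 < 0 → root in [0.772250, 0.961500]
step 3: m = 0.866875, f(m) = 0.160833 > 0 → root in [0.772250, 0.866875]
step 4: m = 0.819562, f(m) = 0.079314 > 0 → root in [0.772250, 0.819562]
Midpoint of [0.772250, 0.819562] = 0.795906

0.795906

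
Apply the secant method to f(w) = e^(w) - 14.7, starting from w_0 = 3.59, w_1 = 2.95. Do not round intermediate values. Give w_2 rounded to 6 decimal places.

Secant update: w_(k+1) = w_k − f(w_k)·(w_k − w_(k-1))/(f(w_k) − f(w_(k-1))).
f(w_0) = 21.534076, f(w_1) = 4.405954
w_2 = 2.950000 - (4.405954)·(2.950000 - 3.590000)/(4.405954 - (21.534076)) = 2.785370; f(w_2) = 1.505806

2.785370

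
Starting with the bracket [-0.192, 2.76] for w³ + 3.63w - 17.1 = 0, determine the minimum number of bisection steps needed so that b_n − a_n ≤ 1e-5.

19

Initial width b − a = 2.76 − -0.192 = 2.952000.
After n steps the width is (b−a)/2^n; need (b−a)/2^n ≤ 1e-5.
So n ≥ log₂(2.952000/1e-5) = log₂(295200.0000) ≈ 18.1713.
Hence n = 19.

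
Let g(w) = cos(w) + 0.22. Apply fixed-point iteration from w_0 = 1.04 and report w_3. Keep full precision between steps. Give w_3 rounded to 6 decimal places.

0.787204

w_1 = g(1.040000) = 0.726220
w_2 = g(0.726220) = 0.967690
w_3 = g(0.967690) = 0.787204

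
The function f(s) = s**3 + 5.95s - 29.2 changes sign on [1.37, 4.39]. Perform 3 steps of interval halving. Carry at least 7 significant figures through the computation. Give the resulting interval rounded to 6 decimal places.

f(1.370000) = -18.477147, f(4.390000) = 81.525019 (opposite signs)
step 1: m = 2.880000, f(m) = 11.823872 > 0 → root in [1.370000, 2.880000]
step 2: m = 2.125000, f(m) = -6.960547 < 0 → root in [2.125000, 2.880000]
step 3: m = 2.502500, f(m) = 1.361797 > 0 → root in [2.125000, 2.502500]

[2.125000, 2.502500]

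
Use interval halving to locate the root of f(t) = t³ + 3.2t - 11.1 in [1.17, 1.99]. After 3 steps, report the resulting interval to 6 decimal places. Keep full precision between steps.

f(1.170000) = -5.754387, f(1.990000) = 3.148599 (opposite signs)
step 1: m = 1.580000, f(m) = -2.099688 < 0 → root in [1.580000, 1.990000]
step 2: m = 1.785000, f(m) = 0.299412 > 0 → root in [1.580000, 1.785000]
step 3: m = 1.682500, f(m) = -0.953168 < 0 → root in [1.682500, 1.785000]

[1.682500, 1.785000]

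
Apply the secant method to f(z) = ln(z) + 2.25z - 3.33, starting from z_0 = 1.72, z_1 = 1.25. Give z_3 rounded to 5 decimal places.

1.34749

f(z_0) = 1.082324, f(z_1) = -0.294356
z_2 = 1.250000 - (-0.294356)·(1.250000 - 1.720000)/(-0.294356 - (1.082324)) = 1.350494; f(z_2) = 0.009081
z_3 = 1.350494 - (0.009081)·(1.350494 - 1.250000)/(0.009081 - (-0.294356)) = 1.347486; f(z_3) = 0.000085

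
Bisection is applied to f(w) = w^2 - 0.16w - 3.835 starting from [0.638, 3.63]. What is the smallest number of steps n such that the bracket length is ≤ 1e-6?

22

Initial width b − a = 3.63 − 0.638 = 2.992000.
After n steps the width is (b−a)/2^n; need (b−a)/2^n ≤ 1e-6.
So n ≥ log₂(2.992000/1e-6) = log₂(2992000.0000) ≈ 21.5127.
Hence n = 22.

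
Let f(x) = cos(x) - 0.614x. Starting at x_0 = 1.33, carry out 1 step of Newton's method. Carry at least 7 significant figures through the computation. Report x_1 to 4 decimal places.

0.9653

f'(x) = -sin(x) - 0.614
x_0 = 1.330000: f = -0.578144, f' = -1.585148 → x_1 = 1.330000 - (-0.578144)/(-1.585148) = 0.965275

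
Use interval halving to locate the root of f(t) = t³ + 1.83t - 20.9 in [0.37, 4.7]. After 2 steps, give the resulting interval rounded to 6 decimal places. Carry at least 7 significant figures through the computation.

[1.452500, 2.535000]

f(0.370000) = -20.172247, f(4.700000) = 91.524000 (opposite signs)
step 1: m = 2.535000, f(m) = 0.029530 > 0 → root in [0.370000, 2.535000]
step 2: m = 1.452500, f(m) = -15.177504 < 0 → root in [1.452500, 2.535000]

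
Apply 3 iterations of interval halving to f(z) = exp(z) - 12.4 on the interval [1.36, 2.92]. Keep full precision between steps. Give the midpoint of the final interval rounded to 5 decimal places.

2.43250

f(1.360000) = -8.503807, f(2.920000) = 6.141287 (opposite signs)
step 1: m = 2.140000, f(m) = -3.900562 < 0 → root in [2.140000, 2.920000]
step 2: m = 2.530000, f(m) = 0.153506 > 0 → root in [2.140000, 2.530000]
step 3: m = 2.335000, f(m) = -2.070540 < 0 → root in [2.335000, 2.530000]
Midpoint of [2.335000, 2.530000] = 2.432500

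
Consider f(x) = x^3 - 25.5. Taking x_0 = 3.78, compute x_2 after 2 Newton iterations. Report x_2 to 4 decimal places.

f'(x) = 3x^2
x_0 = 3.780000: f = 28.510152, f' = 42.865200 → x_1 = 3.780000 - (28.510152)/(42.865200) = 3.114888
x_1 = 3.114888: f = 4.722290, f' = 29.107585 → x_2 = 3.114888 - (4.722290)/(29.107585) = 2.952652

2.9527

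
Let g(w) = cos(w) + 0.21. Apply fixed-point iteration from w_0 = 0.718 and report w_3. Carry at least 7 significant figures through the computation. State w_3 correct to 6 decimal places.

0.920239

w_1 = g(0.718000) = 0.963123
w_2 = g(0.963123) = 0.780959
w_3 = g(0.780959) = 0.920239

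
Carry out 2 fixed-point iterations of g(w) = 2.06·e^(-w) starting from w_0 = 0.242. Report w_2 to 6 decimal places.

w_1 = g(0.242000) = 1.617216
w_2 = g(1.617216) = 0.408808

0.408808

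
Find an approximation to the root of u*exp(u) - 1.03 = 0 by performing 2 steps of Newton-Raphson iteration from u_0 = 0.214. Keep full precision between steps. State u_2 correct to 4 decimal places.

f'(u) = (u+1)*exp(u)
u_0 = 0.214000: f = -0.764935, f' = 1.503688 → u_1 = 0.214000 - (-0.764935)/(1.503688) = 0.722706
u_1 = 0.722706: f = 0.458774, f' = 3.548773 → u_2 = 0.722706 - (0.458774)/(3.548773) = 0.593429

0.5934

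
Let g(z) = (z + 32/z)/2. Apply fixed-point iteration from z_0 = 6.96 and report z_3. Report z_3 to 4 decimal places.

5.6569

z_1 = g(6.960000) = 5.778851
z_2 = g(5.778851) = 5.658142
z_3 = g(5.658142) = 5.656854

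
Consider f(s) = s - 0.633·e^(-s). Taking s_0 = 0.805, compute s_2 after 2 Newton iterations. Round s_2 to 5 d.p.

f'(s) = 1 + 0.633·e^(-s)
s_0 = 0.805000: f = 0.521993, f' = 1.283007 → s_1 = 0.805000 - (0.521993)/(1.283007) = 0.398148
s_1 = 0.398148: f = -0.026951, f' = 1.425099 → s_2 = 0.398148 - (-0.026951)/(1.425099) = 0.417060

0.41706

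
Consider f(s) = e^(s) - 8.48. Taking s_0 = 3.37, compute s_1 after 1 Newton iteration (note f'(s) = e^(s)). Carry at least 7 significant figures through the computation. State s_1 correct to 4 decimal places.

Newton update: s ← s − f(s)/f'(s).
s_0 = 3.370000: f = 20.598527, f' = 29.078527 → s_1 = 3.370000 - (20.598527)/(29.078527) = 2.661624

2.6616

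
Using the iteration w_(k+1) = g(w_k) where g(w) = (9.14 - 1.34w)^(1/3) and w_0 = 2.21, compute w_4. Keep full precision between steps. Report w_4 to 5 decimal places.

w_1 = g(2.210000) = 1.834974
w_2 = g(1.834974) = 1.883433
w_3 = g(1.883433) = 1.877311
w_4 = g(1.877311) = 1.878086

1.87809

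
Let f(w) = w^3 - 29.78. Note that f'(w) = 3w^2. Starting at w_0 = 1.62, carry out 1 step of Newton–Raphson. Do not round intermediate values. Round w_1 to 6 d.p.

4.862452

Newton update: w ← w − f(w)/f'(w).
w_0 = 1.620000: f = -25.528472, f' = 7.873200 → w_1 = 1.620000 - (-25.528472)/(7.873200) = 4.862452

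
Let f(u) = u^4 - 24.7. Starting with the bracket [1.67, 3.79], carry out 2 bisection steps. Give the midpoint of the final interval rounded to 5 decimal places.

2.46500

f(1.670000) = -16.922037, f(3.790000) = 181.627369 (opposite signs)
step 1: m = 2.730000, f(m) = 30.845718 > 0 → root in [1.670000, 2.730000]
step 2: m = 2.200000, f(m) = -1.274400 < 0 → root in [2.200000, 2.730000]
Midpoint of [2.200000, 2.730000] = 2.465000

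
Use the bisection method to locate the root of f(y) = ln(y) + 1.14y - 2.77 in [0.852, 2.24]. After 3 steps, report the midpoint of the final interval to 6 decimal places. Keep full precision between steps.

f(0.852000) = -1.958889, f(2.240000) = 0.590076 (opposite signs)
step 1: m = 1.546000, f(m) = -0.571889 < 0 → root in [1.546000, 2.240000]
step 2: m = 1.893000, f(m) = 0.026183 > 0 → root in [1.546000, 1.893000]
step 3: m = 1.719500, f(m) = -0.267736 < 0 → root in [1.719500, 1.893000]
Midpoint of [1.719500, 1.893000] = 1.806250

1.806250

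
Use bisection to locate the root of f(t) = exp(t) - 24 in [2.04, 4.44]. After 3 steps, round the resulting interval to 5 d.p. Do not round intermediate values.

f(2.040000) = -16.309391, f(4.440000) = 60.774942 (opposite signs)
step 1: m = 3.240000, f(m) = 1.533722 > 0 → root in [2.040000, 3.240000]
step 2: m = 2.640000, f(m) = -9.986796 < 0 → root in [2.640000, 3.240000]
step 3: m = 2.940000, f(m) = -5.084154 < 0 → root in [2.940000, 3.240000]

[2.94000, 3.24000]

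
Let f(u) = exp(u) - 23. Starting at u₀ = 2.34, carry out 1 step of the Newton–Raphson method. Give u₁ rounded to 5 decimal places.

f'(u) = exp(u)
u_0 = 2.340000: f = -12.618763, f' = 10.381237 → u_1 = 2.340000 - (-12.618763)/(10.381237) = 3.555536

3.55554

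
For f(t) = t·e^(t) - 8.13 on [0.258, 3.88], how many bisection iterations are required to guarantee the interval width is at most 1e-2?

9

Initial width b − a = 3.88 − 0.258 = 3.622000.
After n steps the width is (b−a)/2^n; need (b−a)/2^n ≤ 1e-2.
So n ≥ log₂(3.622000/1e-2) = log₂(362.2000) ≈ 8.5006.
Hence n = 9.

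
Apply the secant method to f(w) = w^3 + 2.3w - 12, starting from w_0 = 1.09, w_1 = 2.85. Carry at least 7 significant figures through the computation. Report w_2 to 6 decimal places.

1.647037

f(w_0) = -8.197971, f(w_1) = 17.704125
w_2 = 2.850000 - (17.704125)·(2.850000 - 1.090000)/(17.704125 - (-8.197971)) = 1.647037; f(w_2) = -3.743846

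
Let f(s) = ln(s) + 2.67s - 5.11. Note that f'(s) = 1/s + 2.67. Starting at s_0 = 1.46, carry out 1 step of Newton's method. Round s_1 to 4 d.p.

1.7084

s_0 = 1.460000: f = -0.833364, f' = 3.354932 → s_1 = 1.460000 - (-0.833364)/(3.354932) = 1.708400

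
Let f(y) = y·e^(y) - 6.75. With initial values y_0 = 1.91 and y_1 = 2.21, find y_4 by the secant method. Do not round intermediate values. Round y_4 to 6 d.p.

f(y_0) = 6.148400, f(y_1) = 13.395733
y_2 = 2.210000 - (13.395733)·(2.210000 - 1.910000)/(13.395733 - (6.148400)) = 1.655490; f(y_2) = 1.917556
y_3 = 1.655490 - (1.917556)·(1.655490 - 2.210000)/(1.917556 - (13.395733)) = 1.562853; f(y_3) = 0.708585
y_4 = 1.562853 - (0.708585)·(1.562853 - 1.655490)/(0.708585 - (1.917556)) = 1.508558; f(y_4) = 0.068993

1.508558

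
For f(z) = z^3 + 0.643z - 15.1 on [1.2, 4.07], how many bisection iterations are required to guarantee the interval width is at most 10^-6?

Initial width b − a = 4.07 − 1.2 = 2.870000.
After n steps the width is (b−a)/2^n; need (b−a)/2^n ≤ 10^-6.
So n ≥ log₂(2.870000/10^-6) = log₂(2870000.0000) ≈ 21.4526.
Hence n = 22.

22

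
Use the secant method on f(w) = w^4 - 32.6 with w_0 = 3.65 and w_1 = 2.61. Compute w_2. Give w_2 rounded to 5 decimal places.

2.50048

f(w_0) = 144.889006, f(w_1) = 13.804706
w_2 = 2.610000 - (13.804706)·(2.610000 - 3.650000)/(13.804706 - (144.889006)) = 2.500476; f(w_2) = 6.492250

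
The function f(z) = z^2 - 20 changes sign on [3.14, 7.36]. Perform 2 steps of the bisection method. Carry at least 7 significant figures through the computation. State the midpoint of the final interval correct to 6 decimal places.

f(3.140000) = -10.140400, f(7.360000) = 34.169600 (opposite signs)
step 1: m = 5.250000, f(m) = 7.562500 > 0 → root in [3.140000, 5.250000]
step 2: m = 4.195000, f(m) = -2.401975 < 0 → root in [4.195000, 5.250000]
Midpoint of [4.195000, 5.250000] = 4.722500

4.722500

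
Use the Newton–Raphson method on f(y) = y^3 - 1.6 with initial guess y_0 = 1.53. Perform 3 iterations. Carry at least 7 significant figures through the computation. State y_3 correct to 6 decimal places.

1.169627

Newton update: y ← y − f(y)/f'(y).
f'(y) = 3y^2
y_0 = 1.530000: f = 1.981577, f' = 7.022700 → y_1 = 1.530000 - (1.981577)/(7.022700) = 1.247833
y_1 = 1.247833: f = 0.342983, f' = 4.671259 → y_2 = 1.247833 - (0.342983)/(4.671259) = 1.174409
y_2 = 1.174409: f = 0.019786, f' = 4.137706 → y_3 = 1.174409 - (0.019786)/(4.137706) = 1.169627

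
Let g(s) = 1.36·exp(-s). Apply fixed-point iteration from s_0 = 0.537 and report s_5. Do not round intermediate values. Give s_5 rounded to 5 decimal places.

0.70887

s_1 = g(0.537000) = 0.794919
s_2 = g(0.794919) = 0.614200
s_3 = g(0.614200) = 0.735860
s_4 = g(0.735860) = 0.651567
s_5 = g(0.651567) = 0.708871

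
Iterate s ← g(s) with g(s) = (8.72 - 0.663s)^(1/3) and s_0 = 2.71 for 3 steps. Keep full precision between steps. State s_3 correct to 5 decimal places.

1.95086

s_1 = g(2.710000) = 1.905916
s_2 = g(1.905916) = 1.953631
s_3 = g(1.953631) = 1.950865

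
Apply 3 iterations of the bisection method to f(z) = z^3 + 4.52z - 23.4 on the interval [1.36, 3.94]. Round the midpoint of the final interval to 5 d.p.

f(1.360000) = -14.737344, f(3.940000) = 55.571784 (opposite signs)
step 1: m = 2.650000, f(m) = 7.187625 > 0 → root in [1.360000, 2.650000]
step 2: m = 2.005000, f(m) = -6.277250 < 0 → root in [2.005000, 2.650000]
step 3: m = 2.327500, f(m) = -0.271036 < 0 → root in [2.327500, 2.650000]
Midpoint of [2.327500, 2.650000] = 2.488750

2.48875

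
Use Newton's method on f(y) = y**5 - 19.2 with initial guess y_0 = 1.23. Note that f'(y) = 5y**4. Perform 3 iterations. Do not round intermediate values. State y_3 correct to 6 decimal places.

1.926875

y_0 = 1.230000: f = -16.384694, f' = 11.444332 → y_1 = 1.230000 - (-16.384694)/(11.444332) = 2.661686
y_1 = 2.661686: f = 114.393218, f' = 250.955971 → y_2 = 2.661686 - (114.393218)/(250.955971) = 2.205857
y_2 = 2.205857: f = 33.025948, f' = 118.380200 → y_3 = 2.205857 - (33.025948)/(118.380200) = 1.926875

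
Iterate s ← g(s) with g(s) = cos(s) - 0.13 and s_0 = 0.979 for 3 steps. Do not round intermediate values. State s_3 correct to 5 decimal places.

s_1 = g(0.979000) = 0.427853
s_2 = g(0.427853) = 0.779859
s_3 = g(0.779859) = 0.581013

0.58101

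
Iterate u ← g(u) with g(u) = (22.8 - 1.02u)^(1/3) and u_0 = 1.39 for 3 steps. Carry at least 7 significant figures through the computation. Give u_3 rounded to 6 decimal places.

u_1 = g(1.390000) = 2.775561
u_2 = g(2.775561) = 2.713011
u_3 = g(2.713011) = 2.715897

2.715897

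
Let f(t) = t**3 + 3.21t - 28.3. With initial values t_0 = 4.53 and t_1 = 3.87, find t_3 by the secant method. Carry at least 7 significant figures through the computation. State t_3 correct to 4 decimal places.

f(t_0) = 79.200977, f(t_1) = 42.083303
t_2 = 3.870000 - (42.083303)·(3.870000 - 4.530000)/(42.083303 - (79.200977)) = 3.121705; f(t_2) = 12.141811
t_3 = 3.121705 - (12.141811)·(3.121705 - 3.870000)/(12.141811 - (42.083303)) = 2.818258; f(t_3) = 3.130832

2.8183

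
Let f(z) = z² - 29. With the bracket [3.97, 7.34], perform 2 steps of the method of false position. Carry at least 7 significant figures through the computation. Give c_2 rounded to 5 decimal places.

5.34685

False-position update: c = (a·f(b) − b·f(a))/(f(b) − f(a)); replace the endpoint whose sign matches f(c).
f(3.970000) = -13.239100, f(7.340000) = 24.875600
step 1: c = 5.140566, f(c) = -2.574583 < 0 → new bracket [5.140566, 7.340000]
step 2: c = 5.346853, f(c) = -0.411161 < 0 → new bracket [5.346853, 7.340000]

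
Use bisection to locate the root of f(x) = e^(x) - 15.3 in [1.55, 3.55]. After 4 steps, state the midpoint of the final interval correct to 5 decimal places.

2.73750

f(1.550000) = -10.588530, f(3.550000) = 19.513317 (opposite signs)
step 1: m = 2.550000, f(m) = -2.492896 < 0 → root in [2.550000, 3.550000]
step 2: m = 3.050000, f(m) = 5.815344 > 0 → root in [2.550000, 3.050000]
step 3: m = 2.800000, f(m) = 1.144647 > 0 → root in [2.550000, 2.800000]
step 4: m = 2.675000, f(m) = -0.787650 < 0 → root in [2.675000, 2.800000]
Midpoint of [2.675000, 2.800000] = 2.737500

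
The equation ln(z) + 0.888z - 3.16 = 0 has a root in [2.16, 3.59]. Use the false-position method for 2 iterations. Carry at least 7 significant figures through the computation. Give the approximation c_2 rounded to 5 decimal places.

2.51893

f(2.160000) = -0.471812, f(3.590000) = 1.306072
step 1: c = 2.539491, f(c) = 0.027032 > 0 → new bracket [2.160000, 2.539491]
step 2: c = 2.518927, f(c) = 0.000640 > 0 → new bracket [2.160000, 2.518927]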